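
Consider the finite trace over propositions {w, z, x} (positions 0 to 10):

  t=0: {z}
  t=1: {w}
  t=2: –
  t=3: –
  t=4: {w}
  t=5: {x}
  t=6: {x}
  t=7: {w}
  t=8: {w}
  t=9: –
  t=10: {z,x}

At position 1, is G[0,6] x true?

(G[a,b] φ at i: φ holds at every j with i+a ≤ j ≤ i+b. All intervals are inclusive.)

Check x at every j in [1,7]:
  j=1: false
  j=2: false
  j=3: false
  j=4: false
  j=5: true
  j=6: true
  j=7: false
Fails at j=1 → formula fails.

False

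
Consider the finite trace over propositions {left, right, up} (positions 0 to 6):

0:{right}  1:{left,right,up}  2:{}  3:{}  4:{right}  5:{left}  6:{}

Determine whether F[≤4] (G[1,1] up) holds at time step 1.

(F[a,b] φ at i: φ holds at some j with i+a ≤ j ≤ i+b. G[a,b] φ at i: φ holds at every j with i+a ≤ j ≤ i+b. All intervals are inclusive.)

Check G[1,1] up at each j in [1,5]:
  j=1: fails at 2
  j=2: fails at 3
  j=3: fails at 4
  j=4: fails at 5
  j=5: fails at 6
No position in the window satisfies it → formula fails.

No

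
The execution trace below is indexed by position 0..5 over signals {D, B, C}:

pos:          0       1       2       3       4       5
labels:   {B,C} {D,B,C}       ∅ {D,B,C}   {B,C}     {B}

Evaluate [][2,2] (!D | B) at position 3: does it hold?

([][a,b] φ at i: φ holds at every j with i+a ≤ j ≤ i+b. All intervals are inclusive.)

Holds

Check (!D | B) at every j in [5,5]:
  j=5: true
All positions satisfy it → formula holds.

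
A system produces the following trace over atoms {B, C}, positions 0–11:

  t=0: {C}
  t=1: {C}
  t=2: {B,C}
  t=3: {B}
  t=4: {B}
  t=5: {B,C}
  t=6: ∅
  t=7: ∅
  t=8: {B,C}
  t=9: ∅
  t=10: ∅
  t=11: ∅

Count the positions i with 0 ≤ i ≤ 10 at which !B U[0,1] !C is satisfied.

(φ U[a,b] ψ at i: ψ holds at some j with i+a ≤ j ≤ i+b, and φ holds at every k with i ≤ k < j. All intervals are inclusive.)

6

Evaluate at each i in [0,10]:
  i=0: ✗ (no rhs in [0,1])
  i=1: ✗ (no rhs in [1,2])
  i=2: ✗ (lhs fails at k=2 before rhs at j=3)
  i=3: ✓ (rhs at j=3)
  i=4: ✓ (rhs at j=4)
  i=5: ✗ (lhs fails at k=5 before rhs at j=6)
  i=6: ✓ (rhs at j=6)
  i=7: ✓ (rhs at j=7)
  i=8: ✗ (lhs fails at k=8 before rhs at j=9)
  i=9: ✓ (rhs at j=9)
  i=10: ✓ (rhs at j=10)
Positions where it holds: {3, 4, 6, 7, 9, 10} → 6.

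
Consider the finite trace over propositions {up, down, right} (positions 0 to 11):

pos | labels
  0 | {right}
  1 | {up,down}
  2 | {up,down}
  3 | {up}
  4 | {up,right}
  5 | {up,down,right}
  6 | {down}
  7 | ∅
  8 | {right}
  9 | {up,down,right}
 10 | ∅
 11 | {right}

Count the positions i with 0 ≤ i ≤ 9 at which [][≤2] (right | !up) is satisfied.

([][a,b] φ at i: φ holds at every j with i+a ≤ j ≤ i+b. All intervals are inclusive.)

Evaluate at each i in [0,9]:
  i=0: ✗ (fails at j=1)
  i=1: ✗ (fails at j=1)
  i=2: ✗ (fails at j=2)
  i=3: ✗ (fails at j=3)
  i=4: ✓ (all of [4,6])
  i=5: ✓ (all of [5,7])
  i=6: ✓ (all of [6,8])
  i=7: ✓ (all of [7,9])
  i=8: ✓ (all of [8,10])
  i=9: ✓ (all of [9,11])
Positions where it holds: {4, 5, 6, 7, 8, 9} → 6.

6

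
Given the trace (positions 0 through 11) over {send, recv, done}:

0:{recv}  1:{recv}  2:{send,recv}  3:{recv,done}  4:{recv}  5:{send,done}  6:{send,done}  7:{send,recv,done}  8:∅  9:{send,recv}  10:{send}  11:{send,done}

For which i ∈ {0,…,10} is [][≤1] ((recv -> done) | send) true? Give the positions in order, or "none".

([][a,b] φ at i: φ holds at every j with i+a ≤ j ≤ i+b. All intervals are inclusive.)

Evaluate at each i in [0,10]:
  i=0: ✗ (fails at j=0)
  i=1: ✗ (fails at j=1)
  i=2: ✓ (all of [2,3])
  i=3: ✗ (fails at j=4)
  i=4: ✗ (fails at j=4)
  i=5: ✓ (all of [5,6])
  i=6: ✓ (all of [6,7])
  i=7: ✓ (all of [7,8])
  i=8: ✓ (all of [8,9])
  i=9: ✓ (all of [9,10])
  i=10: ✓ (all of [10,11])

2, 5, 6, 7, 8, 9, 10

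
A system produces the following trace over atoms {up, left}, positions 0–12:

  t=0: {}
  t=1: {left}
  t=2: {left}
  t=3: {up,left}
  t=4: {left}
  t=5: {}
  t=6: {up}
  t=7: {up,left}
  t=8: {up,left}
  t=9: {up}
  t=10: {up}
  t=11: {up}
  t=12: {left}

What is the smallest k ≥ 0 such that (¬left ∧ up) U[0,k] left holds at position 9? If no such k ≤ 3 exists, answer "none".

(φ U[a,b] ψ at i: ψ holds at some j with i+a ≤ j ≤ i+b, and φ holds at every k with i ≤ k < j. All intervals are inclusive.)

Need earliest j ≥ 9 with left, and (¬left ∧ up) at every k in [9,j-1].
  j=9: rhs fails.
  j=10: rhs fails.
  j=11: rhs fails.
  j=12: rhs holds; lhs holds on [9,11]. k = 3.

3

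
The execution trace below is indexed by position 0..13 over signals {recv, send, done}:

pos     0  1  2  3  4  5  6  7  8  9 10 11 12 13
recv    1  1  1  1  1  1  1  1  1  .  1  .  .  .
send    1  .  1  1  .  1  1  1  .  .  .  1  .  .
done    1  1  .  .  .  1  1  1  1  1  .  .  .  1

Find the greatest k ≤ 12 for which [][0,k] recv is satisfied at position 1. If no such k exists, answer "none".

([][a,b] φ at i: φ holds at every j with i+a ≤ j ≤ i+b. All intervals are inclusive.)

7

recv must hold from j=1 onward; find where it first fails.
  j=1: holds
  j=2: holds
  j=3: holds
  j=4: holds
  j=5: holds
  j=6: holds
  j=7: holds
  j=8: holds
  j=9: fails
Holds on [1,8], so largest k = 7.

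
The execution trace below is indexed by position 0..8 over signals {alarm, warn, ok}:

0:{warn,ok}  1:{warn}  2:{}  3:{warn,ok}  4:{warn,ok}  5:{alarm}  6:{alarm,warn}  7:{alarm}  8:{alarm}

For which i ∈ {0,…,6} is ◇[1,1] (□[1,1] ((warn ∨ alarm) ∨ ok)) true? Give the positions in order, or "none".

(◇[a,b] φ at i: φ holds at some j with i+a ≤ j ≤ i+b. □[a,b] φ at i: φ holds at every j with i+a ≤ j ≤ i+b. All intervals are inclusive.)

1, 2, 3, 4, 5, 6

Evaluate at each i in [0,6]:
  i=0: ✗ (none in [1,1])
  i=1: ✓ (witness j=2)
  i=2: ✓ (witness j=3)
  i=3: ✓ (witness j=4)
  i=4: ✓ (witness j=5)
  i=5: ✓ (witness j=6)
  i=6: ✓ (witness j=7)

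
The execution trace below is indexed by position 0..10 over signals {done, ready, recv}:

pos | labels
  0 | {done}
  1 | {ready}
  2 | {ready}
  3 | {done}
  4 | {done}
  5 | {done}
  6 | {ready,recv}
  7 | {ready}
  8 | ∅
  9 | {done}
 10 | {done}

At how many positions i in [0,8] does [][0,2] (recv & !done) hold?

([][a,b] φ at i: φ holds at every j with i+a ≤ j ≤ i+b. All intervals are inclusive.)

0

Evaluate at each i in [0,8]:
  i=0: ✗ (fails at j=0)
  i=1: ✗ (fails at j=1)
  i=2: ✗ (fails at j=2)
  i=3: ✗ (fails at j=3)
  i=4: ✗ (fails at j=4)
  i=5: ✗ (fails at j=5)
  i=6: ✗ (fails at j=7)
  i=7: ✗ (fails at j=7)
  i=8: ✗ (fails at j=8)
Positions where it holds: {} → 0.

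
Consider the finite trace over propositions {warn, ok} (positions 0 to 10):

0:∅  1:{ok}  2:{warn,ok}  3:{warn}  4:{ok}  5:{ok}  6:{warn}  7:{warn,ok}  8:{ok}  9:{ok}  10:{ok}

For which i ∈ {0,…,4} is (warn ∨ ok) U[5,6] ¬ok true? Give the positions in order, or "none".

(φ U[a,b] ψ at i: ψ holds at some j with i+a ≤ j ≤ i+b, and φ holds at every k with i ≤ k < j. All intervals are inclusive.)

1

Evaluate at each i in [0,4]:
  i=0: ✗ (lhs fails at k=0 before rhs at j=6)
  i=1: ✓ (rhs at j=6; lhs holds on [1,5])
  i=2: ✗ (no rhs in [7,8])
  i=3: ✗ (no rhs in [8,9])
  i=4: ✗ (no rhs in [9,10])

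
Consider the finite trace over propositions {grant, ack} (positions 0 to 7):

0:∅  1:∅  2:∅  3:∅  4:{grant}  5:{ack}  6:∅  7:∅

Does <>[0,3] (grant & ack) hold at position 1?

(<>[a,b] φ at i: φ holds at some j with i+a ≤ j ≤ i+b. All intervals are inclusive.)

No

Check (grant & ack) at each j in [1,4]:
  j=1: false
  j=2: false
  j=3: false
  j=4: false
No position in the window satisfies it → formula fails.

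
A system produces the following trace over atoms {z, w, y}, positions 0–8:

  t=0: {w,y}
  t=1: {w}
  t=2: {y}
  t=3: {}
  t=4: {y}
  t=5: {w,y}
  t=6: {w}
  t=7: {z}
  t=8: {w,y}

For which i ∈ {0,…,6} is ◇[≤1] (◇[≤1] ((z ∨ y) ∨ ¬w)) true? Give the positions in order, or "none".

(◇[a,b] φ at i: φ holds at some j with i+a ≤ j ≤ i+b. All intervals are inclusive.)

Evaluate at each i in [0,6]:
  i=0: ✓ (witness j=0)
  i=1: ✓ (witness j=1)
  i=2: ✓ (witness j=2)
  i=3: ✓ (witness j=3)
  i=4: ✓ (witness j=4)
  i=5: ✓ (witness j=5)
  i=6: ✓ (witness j=6)

0, 1, 2, 3, 4, 5, 6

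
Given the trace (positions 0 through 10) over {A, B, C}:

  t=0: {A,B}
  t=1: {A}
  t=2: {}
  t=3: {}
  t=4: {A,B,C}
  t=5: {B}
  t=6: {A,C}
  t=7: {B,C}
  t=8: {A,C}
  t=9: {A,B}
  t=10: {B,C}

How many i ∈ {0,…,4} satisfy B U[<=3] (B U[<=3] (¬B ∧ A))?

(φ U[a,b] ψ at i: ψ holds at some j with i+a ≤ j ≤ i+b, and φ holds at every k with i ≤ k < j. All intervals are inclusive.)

3

Evaluate at each i in [0,4]:
  i=0: ✓ (rhs at j=0)
  i=1: ✓ (rhs at j=1)
  i=2: ✗ (lhs fails at k=2 before rhs at j=4)
  i=3: ✗ (lhs fails at k=3 before rhs at j=4)
  i=4: ✓ (rhs at j=4)
Positions where it holds: {0, 1, 4} → 3.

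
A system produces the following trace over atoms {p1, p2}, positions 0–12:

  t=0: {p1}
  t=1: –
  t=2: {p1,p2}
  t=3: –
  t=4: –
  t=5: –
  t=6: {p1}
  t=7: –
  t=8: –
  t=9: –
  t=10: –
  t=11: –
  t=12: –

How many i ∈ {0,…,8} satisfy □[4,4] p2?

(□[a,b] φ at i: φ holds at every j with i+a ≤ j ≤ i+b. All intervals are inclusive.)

Evaluate at each i in [0,8]:
  i=0: ✗ (fails at j=4)
  i=1: ✗ (fails at j=5)
  i=2: ✗ (fails at j=6)
  i=3: ✗ (fails at j=7)
  i=4: ✗ (fails at j=8)
  i=5: ✗ (fails at j=9)
  i=6: ✗ (fails at j=10)
  i=7: ✗ (fails at j=11)
  i=8: ✗ (fails at j=12)
Positions where it holds: {} → 0.

0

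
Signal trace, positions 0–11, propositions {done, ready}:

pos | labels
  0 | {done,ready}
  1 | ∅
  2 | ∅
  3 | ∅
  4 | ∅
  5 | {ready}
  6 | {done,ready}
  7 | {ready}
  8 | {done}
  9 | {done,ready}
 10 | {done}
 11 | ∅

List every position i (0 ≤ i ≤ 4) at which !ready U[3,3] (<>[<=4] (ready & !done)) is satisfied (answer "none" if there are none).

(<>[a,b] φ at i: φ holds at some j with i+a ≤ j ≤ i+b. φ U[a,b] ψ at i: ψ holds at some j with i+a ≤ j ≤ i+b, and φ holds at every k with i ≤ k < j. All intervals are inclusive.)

1, 2

Evaluate at each i in [0,4]:
  i=0: ✗ (lhs fails at k=0 before rhs at j=3)
  i=1: ✓ (rhs at j=4; lhs holds on [1,3])
  i=2: ✓ (rhs at j=5; lhs holds on [2,4])
  i=3: ✗ (lhs fails at k=5 before rhs at j=6)
  i=4: ✗ (lhs fails at k=5 before rhs at j=7)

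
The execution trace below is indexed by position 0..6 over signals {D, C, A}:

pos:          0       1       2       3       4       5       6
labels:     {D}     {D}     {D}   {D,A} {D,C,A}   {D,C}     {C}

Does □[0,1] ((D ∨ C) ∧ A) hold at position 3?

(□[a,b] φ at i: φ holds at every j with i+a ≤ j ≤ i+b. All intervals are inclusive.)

Check ((D ∨ C) ∧ A) at every j in [3,4]:
  j=3: true
  j=4: true
All positions satisfy it → formula holds.

Holds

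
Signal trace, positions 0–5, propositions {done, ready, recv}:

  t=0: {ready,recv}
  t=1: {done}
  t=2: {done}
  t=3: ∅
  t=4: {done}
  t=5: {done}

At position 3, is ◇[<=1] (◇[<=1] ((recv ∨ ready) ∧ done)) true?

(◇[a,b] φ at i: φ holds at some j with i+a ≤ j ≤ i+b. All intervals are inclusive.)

No

Check ◇[<=1] ((recv ∨ ready) ∧ done) at each j in [3,4]:
  j=3: fails (none in [3,4])
  j=4: fails (none in [4,5])
No position in the window satisfies it → formula fails.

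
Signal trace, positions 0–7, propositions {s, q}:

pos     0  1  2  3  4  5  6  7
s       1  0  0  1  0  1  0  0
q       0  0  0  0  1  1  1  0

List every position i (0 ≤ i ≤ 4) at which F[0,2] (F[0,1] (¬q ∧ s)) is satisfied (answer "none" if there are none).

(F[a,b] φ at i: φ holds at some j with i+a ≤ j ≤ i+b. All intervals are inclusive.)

0, 1, 2, 3

Evaluate at each i in [0,4]:
  i=0: ✓ (witness j=0)
  i=1: ✓ (witness j=2)
  i=2: ✓ (witness j=2)
  i=3: ✓ (witness j=3)
  i=4: ✗ (none in [4,6])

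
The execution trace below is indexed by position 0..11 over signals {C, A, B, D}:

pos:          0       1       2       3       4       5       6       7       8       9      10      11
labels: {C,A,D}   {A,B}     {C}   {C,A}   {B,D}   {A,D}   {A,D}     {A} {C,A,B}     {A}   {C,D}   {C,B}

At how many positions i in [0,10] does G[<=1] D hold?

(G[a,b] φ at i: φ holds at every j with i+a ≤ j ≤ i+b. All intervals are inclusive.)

Evaluate at each i in [0,10]:
  i=0: ✗ (fails at j=1)
  i=1: ✗ (fails at j=1)
  i=2: ✗ (fails at j=2)
  i=3: ✗ (fails at j=3)
  i=4: ✓ (all of [4,5])
  i=5: ✓ (all of [5,6])
  i=6: ✗ (fails at j=7)
  i=7: ✗ (fails at j=7)
  i=8: ✗ (fails at j=8)
  i=9: ✗ (fails at j=9)
  i=10: ✗ (fails at j=11)
Positions where it holds: {4, 5} → 2.

2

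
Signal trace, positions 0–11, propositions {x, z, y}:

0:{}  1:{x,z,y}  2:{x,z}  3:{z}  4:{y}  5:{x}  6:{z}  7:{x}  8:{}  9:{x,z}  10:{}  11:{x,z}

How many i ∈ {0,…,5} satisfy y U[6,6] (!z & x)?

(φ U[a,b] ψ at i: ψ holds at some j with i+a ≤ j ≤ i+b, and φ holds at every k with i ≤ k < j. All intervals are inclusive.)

0

Evaluate at each i in [0,5]:
  i=0: ✗ (no rhs in [6,6])
  i=1: ✗ (lhs fails at k=2 before rhs at j=7)
  i=2: ✗ (no rhs in [8,8])
  i=3: ✗ (no rhs in [9,9])
  i=4: ✗ (no rhs in [10,10])
  i=5: ✗ (no rhs in [11,11])
Positions where it holds: {} → 0.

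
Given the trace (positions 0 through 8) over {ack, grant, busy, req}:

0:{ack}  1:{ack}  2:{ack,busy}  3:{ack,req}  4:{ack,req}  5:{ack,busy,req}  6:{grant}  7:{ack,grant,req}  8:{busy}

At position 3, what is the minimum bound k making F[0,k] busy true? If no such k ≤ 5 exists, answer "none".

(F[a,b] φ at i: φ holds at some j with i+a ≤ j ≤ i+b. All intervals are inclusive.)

Scan j = 3,4,… for busy:
  j=3: fails
  j=4: fails
  j=5: holds
First hit at j=5, so smallest k = 5-3 = 2.

2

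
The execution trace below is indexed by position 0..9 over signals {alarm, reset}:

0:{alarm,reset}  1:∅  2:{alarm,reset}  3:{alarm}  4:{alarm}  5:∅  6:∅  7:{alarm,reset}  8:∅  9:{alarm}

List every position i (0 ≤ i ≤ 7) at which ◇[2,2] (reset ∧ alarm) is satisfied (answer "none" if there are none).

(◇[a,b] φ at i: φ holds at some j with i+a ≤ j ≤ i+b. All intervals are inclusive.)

Evaluate at each i in [0,7]:
  i=0: ✓ (witness j=2)
  i=1: ✗ (none in [3,3])
  i=2: ✗ (none in [4,4])
  i=3: ✗ (none in [5,5])
  i=4: ✗ (none in [6,6])
  i=5: ✓ (witness j=7)
  i=6: ✗ (none in [8,8])
  i=7: ✗ (none in [9,9])

0, 5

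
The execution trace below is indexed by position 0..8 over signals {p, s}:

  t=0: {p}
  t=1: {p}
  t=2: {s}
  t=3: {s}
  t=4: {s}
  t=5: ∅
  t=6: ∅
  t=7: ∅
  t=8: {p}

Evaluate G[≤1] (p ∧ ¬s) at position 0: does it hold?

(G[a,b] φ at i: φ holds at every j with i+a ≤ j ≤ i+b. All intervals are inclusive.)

Holds

Check (p ∧ ¬s) at every j in [0,1]:
  j=0: true
  j=1: true
All positions satisfy it → formula holds.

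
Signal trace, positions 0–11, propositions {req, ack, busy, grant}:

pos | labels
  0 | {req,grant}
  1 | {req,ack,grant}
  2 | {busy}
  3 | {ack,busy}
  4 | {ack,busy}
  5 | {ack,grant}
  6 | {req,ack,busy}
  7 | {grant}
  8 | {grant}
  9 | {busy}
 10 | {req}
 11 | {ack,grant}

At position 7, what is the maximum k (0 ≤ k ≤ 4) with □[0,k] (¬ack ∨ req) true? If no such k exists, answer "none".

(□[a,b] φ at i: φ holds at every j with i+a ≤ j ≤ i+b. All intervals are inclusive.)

3

(¬ack ∨ req) must hold from j=7 onward; find where it first fails.
  j=7: holds
  j=8: holds
  j=9: holds
  j=10: holds
  j=11: fails
Holds on [7,10], so largest k = 3.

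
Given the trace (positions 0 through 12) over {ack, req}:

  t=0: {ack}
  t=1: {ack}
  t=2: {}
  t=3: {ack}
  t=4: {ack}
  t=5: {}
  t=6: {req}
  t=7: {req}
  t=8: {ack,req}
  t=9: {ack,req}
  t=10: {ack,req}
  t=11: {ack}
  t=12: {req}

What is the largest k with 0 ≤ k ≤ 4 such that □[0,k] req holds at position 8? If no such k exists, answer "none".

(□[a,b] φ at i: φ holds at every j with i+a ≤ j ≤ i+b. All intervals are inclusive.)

2

req must hold from j=8 onward; find where it first fails.
  j=8: holds
  j=9: holds
  j=10: holds
  j=11: fails
Holds on [8,10], so largest k = 2.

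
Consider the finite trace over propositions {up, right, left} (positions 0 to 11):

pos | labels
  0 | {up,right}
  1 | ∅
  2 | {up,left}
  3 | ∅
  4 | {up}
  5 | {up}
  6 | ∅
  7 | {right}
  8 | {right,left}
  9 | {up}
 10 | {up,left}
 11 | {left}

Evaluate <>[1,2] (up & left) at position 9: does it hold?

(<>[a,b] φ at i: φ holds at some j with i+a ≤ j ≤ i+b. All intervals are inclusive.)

Holds

Check (up & left) at each j in [10,11]:
  j=10: true
  j=11: false
Found at j=10 → formula holds.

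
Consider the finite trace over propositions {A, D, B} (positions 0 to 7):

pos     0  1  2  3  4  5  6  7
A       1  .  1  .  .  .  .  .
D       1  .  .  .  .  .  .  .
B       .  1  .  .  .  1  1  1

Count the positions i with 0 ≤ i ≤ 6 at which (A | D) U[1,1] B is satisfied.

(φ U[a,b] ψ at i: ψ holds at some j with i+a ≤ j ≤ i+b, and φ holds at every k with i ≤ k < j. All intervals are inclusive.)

1

Evaluate at each i in [0,6]:
  i=0: ✓ (rhs at j=1; lhs holds on [0,0])
  i=1: ✗ (no rhs in [2,2])
  i=2: ✗ (no rhs in [3,3])
  i=3: ✗ (no rhs in [4,4])
  i=4: ✗ (lhs fails at k=4 before rhs at j=5)
  i=5: ✗ (lhs fails at k=5 before rhs at j=6)
  i=6: ✗ (lhs fails at k=6 before rhs at j=7)
Positions where it holds: {0} → 1.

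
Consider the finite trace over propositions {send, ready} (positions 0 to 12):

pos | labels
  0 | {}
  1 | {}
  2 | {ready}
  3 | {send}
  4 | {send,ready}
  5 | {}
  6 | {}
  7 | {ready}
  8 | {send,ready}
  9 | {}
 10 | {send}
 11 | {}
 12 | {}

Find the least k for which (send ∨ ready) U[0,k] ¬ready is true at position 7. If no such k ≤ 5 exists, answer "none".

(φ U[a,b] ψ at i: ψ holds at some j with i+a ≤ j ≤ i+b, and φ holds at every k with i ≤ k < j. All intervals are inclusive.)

Need earliest j ≥ 7 with ¬ready, and (send ∨ ready) at every k in [7,j-1].
  j=7: rhs fails.
  j=8: rhs fails.
  j=9: rhs holds; lhs holds on [7,8]. k = 2.

2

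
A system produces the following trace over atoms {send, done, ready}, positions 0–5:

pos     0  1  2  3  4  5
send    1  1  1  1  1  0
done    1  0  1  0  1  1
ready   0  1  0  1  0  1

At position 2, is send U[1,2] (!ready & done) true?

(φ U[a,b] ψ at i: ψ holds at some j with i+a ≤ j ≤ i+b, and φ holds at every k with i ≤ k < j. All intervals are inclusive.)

Yes

Need some j in [3,4] with (!ready & done), and send at every k in [2,j-1].
  j=3: (!ready & done) false.
  j=4: (!ready & done) holds; send holds at every k in [2,3] → satisfied.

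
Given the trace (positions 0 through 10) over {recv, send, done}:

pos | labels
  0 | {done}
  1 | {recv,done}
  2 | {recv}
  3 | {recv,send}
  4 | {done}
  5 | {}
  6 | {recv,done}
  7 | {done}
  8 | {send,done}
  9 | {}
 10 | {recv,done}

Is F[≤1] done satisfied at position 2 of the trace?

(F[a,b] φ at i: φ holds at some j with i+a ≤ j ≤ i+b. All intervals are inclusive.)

Check done at each j in [2,3]:
  j=2: false
  j=3: false
No position in the window satisfies it → formula fails.

No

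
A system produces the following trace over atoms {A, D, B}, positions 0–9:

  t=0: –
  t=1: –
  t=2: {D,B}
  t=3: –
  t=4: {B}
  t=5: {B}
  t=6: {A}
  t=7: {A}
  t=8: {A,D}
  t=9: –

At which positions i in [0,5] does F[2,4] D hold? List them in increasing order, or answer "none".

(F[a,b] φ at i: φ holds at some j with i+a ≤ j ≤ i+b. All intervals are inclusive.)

Evaluate at each i in [0,5]:
  i=0: ✓ (witness j=2)
  i=1: ✗ (none in [3,5])
  i=2: ✗ (none in [4,6])
  i=3: ✗ (none in [5,7])
  i=4: ✓ (witness j=8)
  i=5: ✓ (witness j=8)

0, 4, 5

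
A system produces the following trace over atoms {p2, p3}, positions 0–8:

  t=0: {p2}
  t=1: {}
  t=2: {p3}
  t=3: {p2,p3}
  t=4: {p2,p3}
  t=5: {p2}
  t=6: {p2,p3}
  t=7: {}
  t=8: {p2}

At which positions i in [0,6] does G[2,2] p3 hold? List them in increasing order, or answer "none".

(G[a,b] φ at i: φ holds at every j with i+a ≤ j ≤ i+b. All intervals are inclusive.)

0, 1, 2, 4

Evaluate at each i in [0,6]:
  i=0: ✓ (all of [2,2])
  i=1: ✓ (all of [3,3])
  i=2: ✓ (all of [4,4])
  i=3: ✗ (fails at j=5)
  i=4: ✓ (all of [6,6])
  i=5: ✗ (fails at j=7)
  i=6: ✗ (fails at j=8)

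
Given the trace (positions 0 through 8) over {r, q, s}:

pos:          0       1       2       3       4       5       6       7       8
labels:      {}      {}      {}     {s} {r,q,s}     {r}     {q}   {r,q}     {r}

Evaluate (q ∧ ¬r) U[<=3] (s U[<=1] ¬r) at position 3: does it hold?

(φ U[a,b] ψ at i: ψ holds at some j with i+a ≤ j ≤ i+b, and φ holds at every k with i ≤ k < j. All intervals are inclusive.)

Need some j in [3,6] with (s U[<=1] ¬r), and (q ∧ ¬r) at every k in [3,j-1].
  j=3: (s U[<=1] ¬r) holds; no prefix to check → satisfied.

Yes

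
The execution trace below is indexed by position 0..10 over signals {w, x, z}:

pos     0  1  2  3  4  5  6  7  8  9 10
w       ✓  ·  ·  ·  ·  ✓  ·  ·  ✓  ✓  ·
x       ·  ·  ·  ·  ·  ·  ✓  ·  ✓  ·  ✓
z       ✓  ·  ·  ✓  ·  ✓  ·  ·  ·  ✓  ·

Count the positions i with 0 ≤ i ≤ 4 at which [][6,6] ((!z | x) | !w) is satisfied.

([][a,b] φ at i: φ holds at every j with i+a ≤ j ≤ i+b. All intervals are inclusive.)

4

Evaluate at each i in [0,4]:
  i=0: ✓ (all of [6,6])
  i=1: ✓ (all of [7,7])
  i=2: ✓ (all of [8,8])
  i=3: ✗ (fails at j=9)
  i=4: ✓ (all of [10,10])
Positions where it holds: {0, 1, 2, 4} → 4.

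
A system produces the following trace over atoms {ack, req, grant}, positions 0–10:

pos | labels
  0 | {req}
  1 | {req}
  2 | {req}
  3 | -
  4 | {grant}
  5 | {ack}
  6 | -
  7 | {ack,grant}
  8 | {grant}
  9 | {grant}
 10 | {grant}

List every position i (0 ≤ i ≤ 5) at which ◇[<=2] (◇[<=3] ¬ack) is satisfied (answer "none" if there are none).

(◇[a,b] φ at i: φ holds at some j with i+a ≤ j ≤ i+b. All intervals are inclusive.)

Evaluate at each i in [0,5]:
  i=0: ✓ (witness j=0)
  i=1: ✓ (witness j=1)
  i=2: ✓ (witness j=2)
  i=3: ✓ (witness j=3)
  i=4: ✓ (witness j=4)
  i=5: ✓ (witness j=5)

0, 1, 2, 3, 4, 5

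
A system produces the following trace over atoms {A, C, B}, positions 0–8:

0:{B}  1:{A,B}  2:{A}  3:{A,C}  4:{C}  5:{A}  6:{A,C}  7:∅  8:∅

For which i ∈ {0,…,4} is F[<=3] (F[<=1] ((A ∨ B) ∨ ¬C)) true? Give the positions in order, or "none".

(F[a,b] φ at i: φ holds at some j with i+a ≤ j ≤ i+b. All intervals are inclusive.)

0, 1, 2, 3, 4

Evaluate at each i in [0,4]:
  i=0: ✓ (witness j=0)
  i=1: ✓ (witness j=1)
  i=2: ✓ (witness j=2)
  i=3: ✓ (witness j=3)
  i=4: ✓ (witness j=4)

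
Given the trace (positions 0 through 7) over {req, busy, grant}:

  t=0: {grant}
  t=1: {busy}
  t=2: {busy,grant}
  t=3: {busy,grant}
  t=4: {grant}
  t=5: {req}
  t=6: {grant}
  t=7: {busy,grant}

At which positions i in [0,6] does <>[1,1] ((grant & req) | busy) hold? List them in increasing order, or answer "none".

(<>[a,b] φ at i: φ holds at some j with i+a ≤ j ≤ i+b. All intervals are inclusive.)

0, 1, 2, 6

Evaluate at each i in [0,6]:
  i=0: ✓ (witness j=1)
  i=1: ✓ (witness j=2)
  i=2: ✓ (witness j=3)
  i=3: ✗ (none in [4,4])
  i=4: ✗ (none in [5,5])
  i=5: ✗ (none in [6,6])
  i=6: ✓ (witness j=7)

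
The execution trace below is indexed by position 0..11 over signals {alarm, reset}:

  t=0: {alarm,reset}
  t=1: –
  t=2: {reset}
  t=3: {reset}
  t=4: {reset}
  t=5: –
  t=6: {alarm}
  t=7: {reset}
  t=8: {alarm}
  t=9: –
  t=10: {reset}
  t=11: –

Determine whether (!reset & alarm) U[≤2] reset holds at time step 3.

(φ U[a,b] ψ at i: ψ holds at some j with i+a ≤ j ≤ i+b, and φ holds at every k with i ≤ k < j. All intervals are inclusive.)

Need some j in [3,5] with reset, and (!reset & alarm) at every k in [3,j-1].
  j=3: reset holds; no prefix to check → satisfied.

Holds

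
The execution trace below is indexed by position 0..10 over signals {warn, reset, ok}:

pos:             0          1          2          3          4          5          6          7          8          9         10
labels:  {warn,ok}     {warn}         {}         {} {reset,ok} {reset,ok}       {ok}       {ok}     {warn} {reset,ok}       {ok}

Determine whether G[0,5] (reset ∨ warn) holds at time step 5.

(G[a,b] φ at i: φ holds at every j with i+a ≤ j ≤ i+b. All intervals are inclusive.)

Check (reset ∨ warn) at every j in [5,10]:
  j=5: true
  j=6: false
  j=7: false
  j=8: true
  j=9: true
  j=10: false
Fails at j=6 → formula fails.

False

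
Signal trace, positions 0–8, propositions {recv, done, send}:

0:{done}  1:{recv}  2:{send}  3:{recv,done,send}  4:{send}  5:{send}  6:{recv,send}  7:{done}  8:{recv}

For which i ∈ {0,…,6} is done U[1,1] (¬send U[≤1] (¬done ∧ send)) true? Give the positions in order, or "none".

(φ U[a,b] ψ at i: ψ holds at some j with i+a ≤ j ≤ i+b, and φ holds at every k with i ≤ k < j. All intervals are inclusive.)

Evaluate at each i in [0,6]:
  i=0: ✓ (rhs at j=1; lhs holds on [0,0])
  i=1: ✗ (lhs fails at k=1 before rhs at j=2)
  i=2: ✗ (no rhs in [3,3])
  i=3: ✓ (rhs at j=4; lhs holds on [3,3])
  i=4: ✗ (lhs fails at k=4 before rhs at j=5)
  i=5: ✗ (lhs fails at k=5 before rhs at j=6)
  i=6: ✗ (no rhs in [7,7])

0, 3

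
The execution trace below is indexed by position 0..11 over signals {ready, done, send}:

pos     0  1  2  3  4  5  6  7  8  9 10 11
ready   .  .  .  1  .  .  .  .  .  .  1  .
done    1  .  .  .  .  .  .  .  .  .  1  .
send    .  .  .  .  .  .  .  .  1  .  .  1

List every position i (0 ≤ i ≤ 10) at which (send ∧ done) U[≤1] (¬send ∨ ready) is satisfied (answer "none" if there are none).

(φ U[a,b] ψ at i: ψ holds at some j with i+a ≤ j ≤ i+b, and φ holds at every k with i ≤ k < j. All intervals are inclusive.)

Evaluate at each i in [0,10]:
  i=0: ✓ (rhs at j=0)
  i=1: ✓ (rhs at j=1)
  i=2: ✓ (rhs at j=2)
  i=3: ✓ (rhs at j=3)
  i=4: ✓ (rhs at j=4)
  i=5: ✓ (rhs at j=5)
  i=6: ✓ (rhs at j=6)
  i=7: ✓ (rhs at j=7)
  i=8: ✗ (lhs fails at k=8 before rhs at j=9)
  i=9: ✓ (rhs at j=9)
  i=10: ✓ (rhs at j=10)

0, 1, 2, 3, 4, 5, 6, 7, 9, 10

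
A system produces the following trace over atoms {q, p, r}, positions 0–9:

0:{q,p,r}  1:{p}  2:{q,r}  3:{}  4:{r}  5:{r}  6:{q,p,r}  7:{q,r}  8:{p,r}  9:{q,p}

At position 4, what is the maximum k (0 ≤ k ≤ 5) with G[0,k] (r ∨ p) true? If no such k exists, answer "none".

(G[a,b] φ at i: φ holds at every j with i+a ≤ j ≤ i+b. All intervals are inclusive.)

5

(r ∨ p) must hold from j=4 onward; find where it first fails.
  j=4: holds
  j=5: holds
  j=6: holds
  j=7: holds
  j=8: holds
  j=9: holds
Holds through j=9; largest k = 5.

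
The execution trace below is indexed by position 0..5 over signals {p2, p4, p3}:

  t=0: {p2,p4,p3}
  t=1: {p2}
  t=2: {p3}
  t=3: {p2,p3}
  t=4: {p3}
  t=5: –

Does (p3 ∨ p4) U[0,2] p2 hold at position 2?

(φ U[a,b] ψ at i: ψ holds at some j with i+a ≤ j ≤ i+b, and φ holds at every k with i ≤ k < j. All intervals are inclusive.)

Need some j in [2,4] with p2, and (p3 ∨ p4) at every k in [2,j-1].
  j=2: p2 false.
  j=3: p2 holds; (p3 ∨ p4) holds at every k in [2,2] → satisfied.

Yes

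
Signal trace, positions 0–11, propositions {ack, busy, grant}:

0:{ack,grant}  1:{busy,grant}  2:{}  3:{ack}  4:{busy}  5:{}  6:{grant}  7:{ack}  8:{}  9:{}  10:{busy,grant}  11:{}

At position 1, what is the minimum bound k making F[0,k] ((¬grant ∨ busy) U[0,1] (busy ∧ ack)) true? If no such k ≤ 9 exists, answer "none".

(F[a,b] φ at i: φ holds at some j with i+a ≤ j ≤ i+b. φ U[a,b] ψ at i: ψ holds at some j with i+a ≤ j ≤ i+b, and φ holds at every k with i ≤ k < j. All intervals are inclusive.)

Scan j = 1,2,… for ((¬grant ∨ busy) U[0,1] (busy ∧ ack)):
  j=1: fails
  j=2: fails
  j=3: fails
  j=4: fails
  j=5: fails
  j=6: fails
  j=7: fails
  j=8: fails
  j=9: fails
  j=10: fails
No j in [1,10] satisfies it → none.

none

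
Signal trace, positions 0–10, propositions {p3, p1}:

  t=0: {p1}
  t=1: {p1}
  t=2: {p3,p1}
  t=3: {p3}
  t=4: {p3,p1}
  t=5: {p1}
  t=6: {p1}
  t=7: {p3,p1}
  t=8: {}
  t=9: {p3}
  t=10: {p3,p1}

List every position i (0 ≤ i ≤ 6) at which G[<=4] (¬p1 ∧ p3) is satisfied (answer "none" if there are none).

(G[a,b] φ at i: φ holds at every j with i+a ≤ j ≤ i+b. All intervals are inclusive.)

Evaluate at each i in [0,6]:
  i=0: ✗ (fails at j=0)
  i=1: ✗ (fails at j=1)
  i=2: ✗ (fails at j=2)
  i=3: ✗ (fails at j=4)
  i=4: ✗ (fails at j=4)
  i=5: ✗ (fails at j=5)
  i=6: ✗ (fails at j=6)

none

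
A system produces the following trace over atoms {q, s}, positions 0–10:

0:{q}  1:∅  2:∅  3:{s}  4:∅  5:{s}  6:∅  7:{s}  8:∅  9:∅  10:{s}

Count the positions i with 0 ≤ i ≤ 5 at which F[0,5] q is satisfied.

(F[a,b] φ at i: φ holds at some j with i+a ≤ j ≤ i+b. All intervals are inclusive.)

1

Evaluate at each i in [0,5]:
  i=0: ✓ (witness j=0)
  i=1: ✗ (none in [1,6])
  i=2: ✗ (none in [2,7])
  i=3: ✗ (none in [3,8])
  i=4: ✗ (none in [4,9])
  i=5: ✗ (none in [5,10])
Positions where it holds: {0} → 1.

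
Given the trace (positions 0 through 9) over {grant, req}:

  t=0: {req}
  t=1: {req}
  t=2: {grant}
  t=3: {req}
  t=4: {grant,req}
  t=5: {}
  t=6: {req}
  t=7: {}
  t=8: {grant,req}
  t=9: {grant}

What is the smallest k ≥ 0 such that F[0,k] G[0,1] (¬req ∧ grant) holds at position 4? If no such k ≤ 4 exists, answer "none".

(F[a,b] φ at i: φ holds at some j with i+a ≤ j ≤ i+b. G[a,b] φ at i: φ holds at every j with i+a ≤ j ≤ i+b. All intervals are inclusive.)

Scan j = 4,5,… for G[0,1] (¬req ∧ grant):
  j=4: fails
  j=5: fails
  j=6: fails
  j=7: fails
  j=8: fails
No j in [4,8] satisfies it → none.

none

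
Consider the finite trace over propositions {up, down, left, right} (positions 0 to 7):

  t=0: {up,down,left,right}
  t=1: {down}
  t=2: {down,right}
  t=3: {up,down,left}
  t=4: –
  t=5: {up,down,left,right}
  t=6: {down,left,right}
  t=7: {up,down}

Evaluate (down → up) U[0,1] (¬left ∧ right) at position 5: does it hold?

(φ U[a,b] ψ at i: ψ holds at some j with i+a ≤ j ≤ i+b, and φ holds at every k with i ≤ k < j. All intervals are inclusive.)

No

Need some j in [5,6] with (¬left ∧ right), and (down → up) at every k in [5,j-1].
  j=5: (¬left ∧ right) false.
  j=6: (¬left ∧ right) false.
No j in the window works → until fails.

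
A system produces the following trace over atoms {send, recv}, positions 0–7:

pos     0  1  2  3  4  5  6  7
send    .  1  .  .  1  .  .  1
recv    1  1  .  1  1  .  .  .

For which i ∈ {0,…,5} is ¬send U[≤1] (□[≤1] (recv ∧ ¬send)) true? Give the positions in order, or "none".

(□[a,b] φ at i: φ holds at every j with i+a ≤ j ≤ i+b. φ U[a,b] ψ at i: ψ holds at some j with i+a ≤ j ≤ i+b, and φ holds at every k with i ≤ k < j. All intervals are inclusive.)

none

Evaluate at each i in [0,5]:
  i=0: ✗ (no rhs in [0,1])
  i=1: ✗ (no rhs in [1,2])
  i=2: ✗ (no rhs in [2,3])
  i=3: ✗ (no rhs in [3,4])
  i=4: ✗ (no rhs in [4,5])
  i=5: ✗ (no rhs in [5,6])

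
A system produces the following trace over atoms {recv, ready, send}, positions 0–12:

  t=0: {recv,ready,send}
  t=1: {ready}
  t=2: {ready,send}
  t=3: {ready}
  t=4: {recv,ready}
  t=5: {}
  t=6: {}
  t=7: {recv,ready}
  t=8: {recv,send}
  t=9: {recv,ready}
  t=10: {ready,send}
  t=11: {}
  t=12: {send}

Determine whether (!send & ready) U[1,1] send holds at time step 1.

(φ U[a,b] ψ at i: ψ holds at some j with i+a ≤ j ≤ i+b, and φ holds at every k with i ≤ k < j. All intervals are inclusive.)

Need some j in [2,2] with send, and (!send & ready) at every k in [1,j-1].
  j=2: send holds; (!send & ready) holds at every k in [1,1] → satisfied.

True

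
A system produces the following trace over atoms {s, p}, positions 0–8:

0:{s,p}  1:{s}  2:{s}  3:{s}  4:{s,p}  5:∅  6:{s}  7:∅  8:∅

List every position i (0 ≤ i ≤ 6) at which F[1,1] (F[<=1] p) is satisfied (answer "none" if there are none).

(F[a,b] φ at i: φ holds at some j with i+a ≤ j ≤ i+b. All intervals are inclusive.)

2, 3

Evaluate at each i in [0,6]:
  i=0: ✗ (none in [1,1])
  i=1: ✗ (none in [2,2])
  i=2: ✓ (witness j=3)
  i=3: ✓ (witness j=4)
  i=4: ✗ (none in [5,5])
  i=5: ✗ (none in [6,6])
  i=6: ✗ (none in [7,7])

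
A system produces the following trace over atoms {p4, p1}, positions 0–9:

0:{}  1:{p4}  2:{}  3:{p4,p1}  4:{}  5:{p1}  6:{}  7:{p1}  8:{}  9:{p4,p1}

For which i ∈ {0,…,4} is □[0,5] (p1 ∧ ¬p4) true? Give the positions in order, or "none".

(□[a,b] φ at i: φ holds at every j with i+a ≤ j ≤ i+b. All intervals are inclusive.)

none

Evaluate at each i in [0,4]:
  i=0: ✗ (fails at j=0)
  i=1: ✗ (fails at j=1)
  i=2: ✗ (fails at j=2)
  i=3: ✗ (fails at j=3)
  i=4: ✗ (fails at j=4)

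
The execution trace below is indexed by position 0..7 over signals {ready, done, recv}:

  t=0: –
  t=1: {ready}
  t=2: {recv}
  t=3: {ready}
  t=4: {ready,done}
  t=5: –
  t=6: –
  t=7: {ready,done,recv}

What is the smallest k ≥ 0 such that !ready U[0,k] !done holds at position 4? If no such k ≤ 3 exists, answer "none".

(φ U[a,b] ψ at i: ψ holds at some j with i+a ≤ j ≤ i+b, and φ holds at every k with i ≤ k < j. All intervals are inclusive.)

Need earliest j ≥ 4 with !done, and !ready at every k in [4,j-1].
  j=4: rhs fails.
  j=5: rhs holds but lhs fails at k=4.
  j=6: rhs holds but lhs fails at k=4.
  j=7: rhs fails.
No witness within the range → none.

none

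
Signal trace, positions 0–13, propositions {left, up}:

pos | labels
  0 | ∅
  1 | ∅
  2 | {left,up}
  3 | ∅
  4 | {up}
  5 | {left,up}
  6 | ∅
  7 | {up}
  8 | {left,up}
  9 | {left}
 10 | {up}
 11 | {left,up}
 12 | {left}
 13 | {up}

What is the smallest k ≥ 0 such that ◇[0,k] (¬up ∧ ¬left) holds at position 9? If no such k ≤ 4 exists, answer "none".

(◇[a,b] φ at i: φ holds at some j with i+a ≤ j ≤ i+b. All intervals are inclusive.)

none

Scan j = 9,10,… for (¬up ∧ ¬left):
  j=9: fails
  j=10: fails
  j=11: fails
  j=12: fails
  j=13: fails
No j in [9,13] satisfies it → none.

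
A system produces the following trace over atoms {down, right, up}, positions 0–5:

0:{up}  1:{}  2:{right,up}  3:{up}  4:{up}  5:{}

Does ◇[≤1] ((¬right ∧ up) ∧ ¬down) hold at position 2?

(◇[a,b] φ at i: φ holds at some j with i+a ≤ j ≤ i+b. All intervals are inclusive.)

Check ((¬right ∧ up) ∧ ¬down) at each j in [2,3]:
  j=2: false
  j=3: true
Found at j=3 → formula holds.

True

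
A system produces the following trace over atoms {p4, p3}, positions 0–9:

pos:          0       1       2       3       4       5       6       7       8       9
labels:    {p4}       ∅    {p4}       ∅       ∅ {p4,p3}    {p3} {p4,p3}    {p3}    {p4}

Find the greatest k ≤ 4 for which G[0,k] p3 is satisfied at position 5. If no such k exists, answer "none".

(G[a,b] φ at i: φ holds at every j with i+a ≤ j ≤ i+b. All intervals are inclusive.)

p3 must hold from j=5 onward; find where it first fails.
  j=5: holds
  j=6: holds
  j=7: holds
  j=8: holds
  j=9: fails
Holds on [5,8], so largest k = 3.

3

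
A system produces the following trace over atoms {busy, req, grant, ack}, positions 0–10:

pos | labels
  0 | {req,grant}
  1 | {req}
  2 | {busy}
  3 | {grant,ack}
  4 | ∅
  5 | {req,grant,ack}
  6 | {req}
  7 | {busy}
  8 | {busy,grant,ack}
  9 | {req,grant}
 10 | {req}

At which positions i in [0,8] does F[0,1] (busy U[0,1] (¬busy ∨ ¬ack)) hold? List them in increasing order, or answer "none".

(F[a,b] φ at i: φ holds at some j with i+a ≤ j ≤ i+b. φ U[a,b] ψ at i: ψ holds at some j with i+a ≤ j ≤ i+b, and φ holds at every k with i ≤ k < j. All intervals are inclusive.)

0, 1, 2, 3, 4, 5, 6, 7, 8

Evaluate at each i in [0,8]:
  i=0: ✓ (witness j=0)
  i=1: ✓ (witness j=1)
  i=2: ✓ (witness j=2)
  i=3: ✓ (witness j=3)
  i=4: ✓ (witness j=4)
  i=5: ✓ (witness j=5)
  i=6: ✓ (witness j=6)
  i=7: ✓ (witness j=7)
  i=8: ✓ (witness j=8)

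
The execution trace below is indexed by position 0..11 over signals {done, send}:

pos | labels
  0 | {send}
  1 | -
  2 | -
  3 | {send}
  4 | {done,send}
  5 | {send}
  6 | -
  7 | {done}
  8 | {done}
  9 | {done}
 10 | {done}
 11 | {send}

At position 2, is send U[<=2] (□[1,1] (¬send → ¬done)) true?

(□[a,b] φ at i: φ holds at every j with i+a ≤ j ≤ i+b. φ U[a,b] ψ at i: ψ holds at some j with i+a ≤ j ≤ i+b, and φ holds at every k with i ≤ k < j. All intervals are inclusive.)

Need some j in [2,4] with □[1,1] (¬send → ¬done), and send at every k in [2,j-1].
  j=2: □[1,1] (¬send → ¬done) holds; no prefix to check → satisfied.

Yes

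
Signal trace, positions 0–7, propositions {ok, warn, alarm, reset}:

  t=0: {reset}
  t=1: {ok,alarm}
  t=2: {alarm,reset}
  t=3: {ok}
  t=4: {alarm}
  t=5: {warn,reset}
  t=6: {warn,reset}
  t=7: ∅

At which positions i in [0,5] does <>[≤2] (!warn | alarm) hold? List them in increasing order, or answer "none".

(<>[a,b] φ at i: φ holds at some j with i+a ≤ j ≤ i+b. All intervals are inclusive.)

0, 1, 2, 3, 4, 5

Evaluate at each i in [0,5]:
  i=0: ✓ (witness j=0)
  i=1: ✓ (witness j=1)
  i=2: ✓ (witness j=2)
  i=3: ✓ (witness j=3)
  i=4: ✓ (witness j=4)
  i=5: ✓ (witness j=7)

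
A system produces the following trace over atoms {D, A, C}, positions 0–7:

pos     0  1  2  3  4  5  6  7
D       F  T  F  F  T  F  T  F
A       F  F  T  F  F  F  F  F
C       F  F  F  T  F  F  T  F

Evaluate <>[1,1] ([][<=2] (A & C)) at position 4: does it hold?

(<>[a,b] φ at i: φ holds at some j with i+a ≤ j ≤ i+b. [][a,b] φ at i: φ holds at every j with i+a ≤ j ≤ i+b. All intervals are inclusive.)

Check [][<=2] (A & C) at each j in [5,5]:
  j=5: fails at 5
No position in the window satisfies it → formula fails.

False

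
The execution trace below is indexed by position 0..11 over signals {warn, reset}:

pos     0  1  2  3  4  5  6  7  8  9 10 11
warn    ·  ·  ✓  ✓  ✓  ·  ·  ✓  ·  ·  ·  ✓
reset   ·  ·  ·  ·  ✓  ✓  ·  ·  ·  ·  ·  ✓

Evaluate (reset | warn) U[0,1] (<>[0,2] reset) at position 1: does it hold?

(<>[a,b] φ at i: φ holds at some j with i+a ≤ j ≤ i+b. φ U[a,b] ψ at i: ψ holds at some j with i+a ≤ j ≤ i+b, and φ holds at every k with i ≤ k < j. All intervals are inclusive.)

Need some j in [1,2] with <>[0,2] reset, and (reset | warn) at every k in [1,j-1].
  j=1: <>[0,2] reset — fails (none in [1,3]).
  j=2: <>[0,2] reset holds, but (reset | warn) fails at k=1 → not this j.
No j in the window works → until fails.

Does not hold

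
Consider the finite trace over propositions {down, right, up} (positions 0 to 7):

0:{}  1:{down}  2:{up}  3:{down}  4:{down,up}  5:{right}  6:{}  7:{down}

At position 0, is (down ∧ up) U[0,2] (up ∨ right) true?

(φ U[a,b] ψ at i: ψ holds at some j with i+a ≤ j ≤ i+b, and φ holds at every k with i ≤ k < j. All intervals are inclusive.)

False

Need some j in [0,2] with (up ∨ right), and (down ∧ up) at every k in [0,j-1].
  j=0: (up ∨ right) false.
  j=1: (up ∨ right) false.
  j=2: (up ∨ right) holds, but (down ∧ up) fails at k=0 → not this j.
No j in the window works → until fails.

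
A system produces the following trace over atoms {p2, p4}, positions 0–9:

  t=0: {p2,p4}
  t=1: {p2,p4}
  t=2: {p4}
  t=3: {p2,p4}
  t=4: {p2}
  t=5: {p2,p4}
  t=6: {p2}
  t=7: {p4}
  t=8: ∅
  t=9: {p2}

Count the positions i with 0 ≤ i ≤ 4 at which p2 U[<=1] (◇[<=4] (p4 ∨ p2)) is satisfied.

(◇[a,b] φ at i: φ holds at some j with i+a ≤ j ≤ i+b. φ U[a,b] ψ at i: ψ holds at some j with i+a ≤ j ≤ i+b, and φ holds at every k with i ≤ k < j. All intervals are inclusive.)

5

Evaluate at each i in [0,4]:
  i=0: ✓ (rhs at j=0)
  i=1: ✓ (rhs at j=1)
  i=2: ✓ (rhs at j=2)
  i=3: ✓ (rhs at j=3)
  i=4: ✓ (rhs at j=4)
Positions where it holds: {0, 1, 2, 3, 4} → 5.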